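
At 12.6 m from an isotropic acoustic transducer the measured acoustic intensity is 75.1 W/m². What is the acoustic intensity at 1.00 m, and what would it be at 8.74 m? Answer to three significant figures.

11900 W/m²; 156 W/m²

Intensity scales as (d₁/d₂)², so
At 1.00 m: 75.1 × (12.6/1.00)² = 75.1 × 158.8 = 11930 W/m²
At 8.74 m: 11930 × (1.00/8.74)² = 11930 × 0.01309 = 156.2 W/m².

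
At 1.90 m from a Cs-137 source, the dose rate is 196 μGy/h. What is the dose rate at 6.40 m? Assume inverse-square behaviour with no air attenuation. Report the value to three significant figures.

Intensity scales as (d₁/d₂)², so the rate at 6.40 m is
(1.90/6.40)² = 0.08813, so 196 × 0.08813 = 17.27 μGy/h.

17.3 μGy/h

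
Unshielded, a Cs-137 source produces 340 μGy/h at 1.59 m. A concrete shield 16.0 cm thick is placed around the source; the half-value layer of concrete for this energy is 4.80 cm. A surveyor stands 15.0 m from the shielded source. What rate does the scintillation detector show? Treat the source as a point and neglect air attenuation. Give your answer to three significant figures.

0.379 μGy/h

Distance alone: 340 × (1.59/15.0)² = 340 × 0.01124 = 3.822 μGy/h.
Shield: 16.0/4.80 = 3.333 half-value layers → attenuation 2^(−3.333) = 0.09924.
Combined: 3.822 × 0.09924 = 0.3793 μGy/h.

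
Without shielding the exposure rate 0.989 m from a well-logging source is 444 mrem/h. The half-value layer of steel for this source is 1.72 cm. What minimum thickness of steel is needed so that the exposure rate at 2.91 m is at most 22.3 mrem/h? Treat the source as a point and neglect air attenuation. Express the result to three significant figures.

At 2.91 m, distance alone gives 444 × (0.989/2.91)² = 444 × 0.1155 = 51.28 mrem/h.
Further attenuation needed: 51.28/22.3 = 2.300.
n = log₂(2.300) = 1.202 half-value layers.
Thickness = 1.202 × 1.72 cm = 2.067 cm.

2.07 cm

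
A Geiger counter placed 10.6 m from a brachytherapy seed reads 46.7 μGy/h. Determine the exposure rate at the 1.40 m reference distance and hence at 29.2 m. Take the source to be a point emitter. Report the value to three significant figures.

Since intensity falls as 1/r²,
At 1.40 m: (10.6/1.40)² = 57.33, so 46.7 × 57.33 = 2677 μGy/h
At 29.2 m: (1.40/29.2)² = 0.002299, so 2677 × 0.002299 = 6.154 μGy/h.

2680 μGy/h; 6.15 μGy/h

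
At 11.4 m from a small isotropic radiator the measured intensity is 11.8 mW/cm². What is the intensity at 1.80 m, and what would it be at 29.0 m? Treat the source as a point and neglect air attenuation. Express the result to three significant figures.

By the inverse-square law,
At 1.80 m: 11.8 × (11.4/1.80)² = 11.8 × 40.11 = 473.3 mW/cm²
At 29.0 m: 473.3 × (1.80/29.0)² = 473.3 × 0.003853 = 1.824 mW/cm².

473 mW/cm²; 1.82 mW/cm²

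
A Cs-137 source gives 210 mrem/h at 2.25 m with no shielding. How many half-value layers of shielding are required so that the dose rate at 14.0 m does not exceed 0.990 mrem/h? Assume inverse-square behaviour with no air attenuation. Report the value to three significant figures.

2.45 half-value layers

At 14.0 m, distance alone gives 210 × (2.25/14.0)² = 210 × 0.02583 = 5.424 mrem/h.
Further attenuation needed: 5.424/0.990 = 5.479.
n = log₂(5.479) = 2.454 half-value layers.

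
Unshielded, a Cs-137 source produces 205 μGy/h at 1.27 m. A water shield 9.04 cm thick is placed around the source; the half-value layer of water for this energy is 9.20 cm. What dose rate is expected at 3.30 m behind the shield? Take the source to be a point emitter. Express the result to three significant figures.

15.4 μGy/h

Distance alone: 205 × (1.27/3.30)² = 205 × 0.1481 = 30.36 μGy/h.
Shield: 9.04/9.20 = 0.9826 half-value layers → attenuation 2^(−0.9826) = 0.5061.
Combined: 30.36 × 0.5061 = 15.37 μGy/h.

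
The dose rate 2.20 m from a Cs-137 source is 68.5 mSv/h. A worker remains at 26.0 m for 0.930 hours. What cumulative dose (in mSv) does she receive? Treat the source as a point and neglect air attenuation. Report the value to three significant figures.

0.456 mSv

Using I₁d₁² = I₂d₂², rate at 26.0 m:
(2.20/26.0)² = 0.007160, so 68.5 × 0.007160 = 0.4905 mSv/h.
Dose = rate × time = 0.4905 mSv/h × 0.9300 h = 0.4562 mSv.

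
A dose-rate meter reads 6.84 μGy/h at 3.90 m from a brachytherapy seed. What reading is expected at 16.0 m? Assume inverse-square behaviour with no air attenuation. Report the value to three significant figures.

0.406 μGy/h

Using I₁d₁² = I₂d₂², the rate at 16.0 m is
(3.90/16.0)² = 0.05941, so 6.84 × 0.05941 = 0.4064 μGy/h.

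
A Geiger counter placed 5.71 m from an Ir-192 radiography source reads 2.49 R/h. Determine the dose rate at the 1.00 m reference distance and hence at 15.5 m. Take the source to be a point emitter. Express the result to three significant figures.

81.2 R/h; 0.338 R/h

Since intensity falls as 1/r²,
At 1.00 m: 2.49 × (5.71/1.00)² = 2.49 × 32.60 = 81.17 R/h
At 15.5 m: (1.00/15.5)² = 0.004162, so 81.17 × 0.004162 = 0.3378 R/h.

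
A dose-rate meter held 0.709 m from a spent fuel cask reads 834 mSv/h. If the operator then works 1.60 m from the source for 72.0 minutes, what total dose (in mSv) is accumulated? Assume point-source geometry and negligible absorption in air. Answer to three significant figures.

Since intensity falls as 1/r², rate at 1.60 m:
(0.709/1.60)² = 0.1964, so 834 × 0.1964 = 163.8 mSv/h.
Dose = rate × time = 163.8 mSv/h × 1.200 h = 196.6 mSv.

197 mSv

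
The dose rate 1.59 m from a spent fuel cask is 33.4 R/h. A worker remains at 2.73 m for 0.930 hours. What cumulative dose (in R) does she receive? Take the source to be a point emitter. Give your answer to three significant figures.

10.5 R

Using I₁d₁² = I₂d₂², rate at 2.73 m:
33.4 × (1.59/2.73)² = 33.4 × 0.3392 = 11.33 R/h.
Dose = rate × time = 11.33 R/h × 0.9300 h = 10.54 R.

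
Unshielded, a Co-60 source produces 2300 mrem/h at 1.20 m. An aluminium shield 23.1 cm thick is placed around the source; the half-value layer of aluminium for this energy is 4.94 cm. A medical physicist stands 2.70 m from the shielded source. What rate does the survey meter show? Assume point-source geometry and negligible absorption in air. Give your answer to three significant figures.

17.8 mrem/h

Distance alone: (1.20/2.70)² = 0.1975, so 2300 × 0.1975 = 454.2 mrem/h.
Shield: 23.1/4.94 = 4.676 half-value layers → attenuation 2^(−4.676) = 0.03912.
Combined: 454.2 × 0.03912 = 17.77 mrem/h.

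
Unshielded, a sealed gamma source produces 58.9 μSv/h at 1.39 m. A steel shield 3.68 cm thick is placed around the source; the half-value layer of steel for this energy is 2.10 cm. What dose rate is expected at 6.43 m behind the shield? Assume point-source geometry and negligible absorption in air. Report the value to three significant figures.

0.817 μSv/h

Distance alone: (1.39/6.43)² = 0.04673, so 58.9 × 0.04673 = 2.752 μSv/h.
Shield: 3.68/2.10 = 1.752 half-value layers → attenuation 2^(−1.752) = 0.2969.
Combined: 2.752 × 0.2969 = 0.8171 μSv/h.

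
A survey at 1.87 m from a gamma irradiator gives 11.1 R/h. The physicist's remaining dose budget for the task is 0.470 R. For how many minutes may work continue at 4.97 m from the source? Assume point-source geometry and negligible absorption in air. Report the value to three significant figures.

17.9 min

By the inverse-square law, rate at 4.97 m:
(1.87/4.97)² = 0.1416, so 11.1 × 0.1416 = 1.572 R/h.
Stay time = 0.470 R ÷ 1.572 R/h = 0.2990 h = 17.94 min.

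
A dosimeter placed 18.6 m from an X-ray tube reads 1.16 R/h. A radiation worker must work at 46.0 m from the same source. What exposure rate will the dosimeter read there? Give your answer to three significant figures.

0.190 R/h

Applying the 1/r² law, scaling from 18.6 m to 46.0 m:
1.16 × (18.6/46.0)² = 1.16 × 0.1635 = 0.1897 R/h.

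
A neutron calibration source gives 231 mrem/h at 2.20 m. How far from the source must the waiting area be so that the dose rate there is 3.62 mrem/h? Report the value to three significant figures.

17.6 m

Since intensity falls as 1/r², d₂ = d₁·√(I₁/I₂).
I₁/I₂ = 231/3.62 = 63.81, so d₂ = 2.20 × √63.81 = 17.57 m.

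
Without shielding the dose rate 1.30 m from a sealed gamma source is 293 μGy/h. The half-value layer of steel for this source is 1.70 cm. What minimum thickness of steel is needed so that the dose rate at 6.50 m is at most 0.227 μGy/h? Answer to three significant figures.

At 6.50 m, distance alone gives 293 × (1.30/6.50)² = 293 × 0.04000 = 11.72 μGy/h.
Further attenuation needed: 11.72/0.227 = 51.63.
n = log₂(51.63) = 5.690 half-value layers.
Thickness = 5.690 × 1.70 cm = 9.673 cm.

9.67 cm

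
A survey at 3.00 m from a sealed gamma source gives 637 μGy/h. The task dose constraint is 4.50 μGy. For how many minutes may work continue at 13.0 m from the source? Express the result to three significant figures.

7.96 min

Applying the 1/r² law, rate at 13.0 m:
(3.00/13.0)² = 0.05325, so 637 × 0.05325 = 33.92 μGy/h.
Stay time = 4.50 μGy ÷ 33.92 μGy/h = 0.1327 h = 7.962 min.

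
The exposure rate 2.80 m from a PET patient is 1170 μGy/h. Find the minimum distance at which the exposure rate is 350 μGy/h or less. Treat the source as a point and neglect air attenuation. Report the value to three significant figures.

Applying the 1/r² law, d₂ = d₁·√(I₁/I₂).
I₁/I₂ = 1170/350 = 3.343, so d₂ = 2.80 × √3.343 = 5.119 m.

5.12 m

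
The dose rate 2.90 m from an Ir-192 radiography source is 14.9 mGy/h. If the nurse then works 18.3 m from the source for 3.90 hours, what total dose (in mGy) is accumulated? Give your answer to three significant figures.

Applying the 1/r² law, rate at 18.3 m:
(2.90/18.3)² = 0.02511, so 14.9 × 0.02511 = 0.3741 mGy/h.
Dose = rate × time = 0.3741 mGy/h × 3.900 h = 1.459 mGy.

1.46 mGy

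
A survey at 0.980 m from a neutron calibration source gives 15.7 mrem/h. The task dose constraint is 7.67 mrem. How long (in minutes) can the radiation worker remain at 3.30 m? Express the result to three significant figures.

332 min

Intensity scales as (d₁/d₂)², so rate at 3.30 m:
(0.980/3.30)² = 0.08819, so 15.7 × 0.08819 = 1.385 mrem/h.
Stay time = 7.67 mrem ÷ 1.385 mrem/h = 5.538 h = 332.3 min.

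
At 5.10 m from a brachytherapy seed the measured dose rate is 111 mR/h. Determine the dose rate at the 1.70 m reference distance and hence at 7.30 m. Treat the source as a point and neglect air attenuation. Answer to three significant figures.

999 mR/h; 54.2 mR/h

By the inverse-square law,
At 1.70 m: (5.10/1.70)² = 9.000, so 111 × 9.000 = 999.0 mR/h
At 7.30 m: (1.70/7.30)² = 0.05423, so 999.0 × 0.05423 = 54.18 mR/h.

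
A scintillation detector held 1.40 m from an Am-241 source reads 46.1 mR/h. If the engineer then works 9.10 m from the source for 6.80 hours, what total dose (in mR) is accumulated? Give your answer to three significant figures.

7.42 mR

Using I₁d₁² = I₂d₂², rate at 9.10 m:
46.1 × (1.40/9.10)² = 46.1 × 0.02367 = 1.091 mR/h.
Dose = rate × time = 1.091 mR/h × 6.800 h = 7.419 mR.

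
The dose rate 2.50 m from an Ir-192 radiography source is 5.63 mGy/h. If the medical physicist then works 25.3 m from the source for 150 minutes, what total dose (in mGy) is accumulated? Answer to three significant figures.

0.137 mGy

Since intensity falls as 1/r², rate at 25.3 m:
5.63 × (2.50/25.3)² = 5.63 × 0.009764 = 0.05497 mGy/h.
Dose = rate × time = 0.05497 mGy/h × 2.500 h = 0.1374 mGy.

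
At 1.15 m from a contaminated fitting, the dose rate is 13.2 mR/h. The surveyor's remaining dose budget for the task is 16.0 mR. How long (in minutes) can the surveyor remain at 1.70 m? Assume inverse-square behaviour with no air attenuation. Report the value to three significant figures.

Applying the 1/r² law, rate at 1.70 m:
(1.15/1.70)² = 0.4576, so 13.2 × 0.4576 = 6.040 mR/h.
Stay time = 16.0 mR ÷ 6.040 mR/h = 2.649 h = 158.9 min.

159 min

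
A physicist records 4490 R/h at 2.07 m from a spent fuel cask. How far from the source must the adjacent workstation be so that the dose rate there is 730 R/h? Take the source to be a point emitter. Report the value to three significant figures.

5.13 m

Applying the 1/r² law, d₂ = d₁·√(I₁/I₂).
I₁/I₂ = 4490/730 = 6.151, so d₂ = 2.07 × √6.151 = 5.134 m.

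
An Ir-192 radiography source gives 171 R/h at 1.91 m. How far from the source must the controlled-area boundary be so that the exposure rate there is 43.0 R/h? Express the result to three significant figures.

3.81 m

Intensity scales as (d₁/d₂)², so d₂ = d₁·√(I₁/I₂).
I₁/I₂ = 171/43.0 = 3.977, so d₂ = 1.91 × √3.977 = 3.809 m.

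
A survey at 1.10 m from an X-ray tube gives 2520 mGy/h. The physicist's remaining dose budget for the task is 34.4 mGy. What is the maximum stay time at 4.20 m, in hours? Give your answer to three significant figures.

By the inverse-square law, rate at 4.20 m:
(1.10/4.20)² = 0.06859, so 2520 × 0.06859 = 172.8 mGy/h.
Stay time = 34.4 mGy ÷ 172.8 mGy/h = 0.1991 h.

0.199 h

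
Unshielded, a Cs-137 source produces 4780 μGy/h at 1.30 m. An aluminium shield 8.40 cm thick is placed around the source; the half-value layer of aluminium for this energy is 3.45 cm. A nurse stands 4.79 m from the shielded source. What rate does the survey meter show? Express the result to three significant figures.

65.1 μGy/h

Distance alone: (1.30/4.79)² = 0.07366, so 4780 × 0.07366 = 352.1 μGy/h.
Shield: 8.40/3.45 = 2.435 half-value layers → attenuation 2^(−2.435) = 0.1849.
Combined: 352.1 × 0.1849 = 65.10 μGy/h.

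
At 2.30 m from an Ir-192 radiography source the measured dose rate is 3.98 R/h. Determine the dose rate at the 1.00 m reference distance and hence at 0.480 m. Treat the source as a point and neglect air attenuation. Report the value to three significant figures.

21.1 R/h; 91.4 R/h

Intensity scales as (d₁/d₂)², so
At 1.00 m: (2.30/1.00)² = 5.290, so 3.98 × 5.290 = 21.05 R/h
At 0.480 m: (1.00/0.480)² = 4.340, so 21.05 × 4.340 = 91.36 R/h.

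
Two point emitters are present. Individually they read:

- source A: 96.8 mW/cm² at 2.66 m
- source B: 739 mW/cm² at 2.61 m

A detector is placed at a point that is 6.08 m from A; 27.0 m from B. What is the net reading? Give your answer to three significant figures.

By superposition, sum each source's inverse-square contribution:
A: 96.8 × (2.66/6.08)² = 18.53 mW/cm²
B: 739 × (2.61/27.0)² = 6.906 mW/cm²
Total = 18.53 + 6.906 = 25.44 mW/cm².

25.4 mW/cm²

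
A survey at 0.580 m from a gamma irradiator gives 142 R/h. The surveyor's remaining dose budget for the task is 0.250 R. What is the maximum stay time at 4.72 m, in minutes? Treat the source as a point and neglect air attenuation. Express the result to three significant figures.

7.00 min

By the inverse-square law, rate at 4.72 m:
(0.580/4.72)² = 0.01510, so 142 × 0.01510 = 2.144 R/h.
Stay time = 0.250 R ÷ 2.144 R/h = 0.1166 h = 6.996 min.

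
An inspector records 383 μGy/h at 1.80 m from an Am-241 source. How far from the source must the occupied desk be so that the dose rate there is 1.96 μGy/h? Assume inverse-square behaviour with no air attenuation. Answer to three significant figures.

25.2 m

Intensity scales as (d₁/d₂)², so d₂ = d₁·√(I₁/I₂).
I₁/I₂ = 383/1.96 = 195.4, so d₂ = 1.80 × √195.4 = 25.16 m.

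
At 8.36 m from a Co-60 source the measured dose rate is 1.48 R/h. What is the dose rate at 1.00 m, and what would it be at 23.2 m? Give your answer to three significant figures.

By the inverse-square law,
At 1.00 m: 1.48 × (8.36/1.00)² = 1.48 × 69.89 = 103.4 R/h
At 23.2 m: (1.00/23.2)² = 0.001858, so 103.4 × 0.001858 = 0.1921 R/h.

103 R/h; 0.192 R/h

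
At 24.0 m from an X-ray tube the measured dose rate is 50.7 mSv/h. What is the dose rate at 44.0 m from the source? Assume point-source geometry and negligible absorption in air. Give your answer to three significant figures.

Intensity scales as (d₁/d₂)², so scaling from 24.0 m to 44.0 m:
50.7 × (24.0/44.0)² = 50.7 × 0.2975 = 15.08 mSv/h.

15.1 mSv/h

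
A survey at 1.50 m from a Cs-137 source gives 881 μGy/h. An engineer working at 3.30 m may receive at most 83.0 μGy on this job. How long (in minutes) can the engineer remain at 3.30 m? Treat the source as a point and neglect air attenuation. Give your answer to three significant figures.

Applying the 1/r² law, rate at 3.30 m:
881 × (1.50/3.30)² = 881 × 0.2066 = 182.0 μGy/h.
Stay time = 83.0 μGy ÷ 182.0 μGy/h = 0.4560 h = 27.36 min.

27.4 min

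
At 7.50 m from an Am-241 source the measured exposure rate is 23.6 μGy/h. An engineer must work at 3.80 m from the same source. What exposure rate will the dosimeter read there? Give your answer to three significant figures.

Using I₁d₁² = I₂d₂², scaling from 7.50 m to 3.80 m:
(7.50/3.80)² = 3.895, so 23.6 × 3.895 = 91.92 μGy/h.

91.9 μGy/h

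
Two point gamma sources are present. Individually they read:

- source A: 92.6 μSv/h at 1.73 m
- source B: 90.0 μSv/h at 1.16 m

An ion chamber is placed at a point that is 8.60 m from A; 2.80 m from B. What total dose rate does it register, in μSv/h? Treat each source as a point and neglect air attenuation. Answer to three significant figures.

By superposition, sum each source's inverse-square contribution:
A: 92.6 × (1.73/8.60)² = 3.747 μSv/h
B: 90.0 × (1.16/2.80)² = 15.45 μSv/h
Total = 3.747 + 15.45 = 19.20 μSv/h.

19.2 μSv/h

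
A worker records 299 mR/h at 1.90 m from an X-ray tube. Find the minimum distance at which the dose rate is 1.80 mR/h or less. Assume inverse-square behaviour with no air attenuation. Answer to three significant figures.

Since intensity falls as 1/r², d₂ = d₁·√(I₁/I₂).
I₁/I₂ = 299/1.80 = 166.1, so d₂ = 1.90 × √166.1 = 24.49 m.

24.5 m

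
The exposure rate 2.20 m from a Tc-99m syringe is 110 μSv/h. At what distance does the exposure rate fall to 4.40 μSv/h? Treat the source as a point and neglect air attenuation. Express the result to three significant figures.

Applying the 1/r² law, d₂ = d₁·√(I₁/I₂).
I₁/I₂ = 110/4.40 = 25.00, so d₂ = 2.20 × √25.00 = 11.00 m.

11.0 m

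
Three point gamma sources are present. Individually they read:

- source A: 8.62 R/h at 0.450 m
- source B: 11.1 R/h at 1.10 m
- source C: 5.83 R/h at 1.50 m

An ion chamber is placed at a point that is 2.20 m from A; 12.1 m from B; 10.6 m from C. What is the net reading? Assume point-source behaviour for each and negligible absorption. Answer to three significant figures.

By superposition, sum each source's inverse-square contribution:
A: 8.62 × (0.450/2.20)² = 0.3607 R/h
B: 11.1 × (1.10/12.1)² = 0.09174 R/h
C: 5.83 × (1.50/10.6)² = 0.1167 R/h
Total = 0.3607 + 0.09174 + 0.1167 = 0.5691 R/h.

0.569 R/h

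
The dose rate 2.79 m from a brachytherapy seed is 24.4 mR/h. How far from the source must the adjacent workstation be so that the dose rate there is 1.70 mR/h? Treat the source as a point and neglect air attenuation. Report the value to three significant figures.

10.6 m

Using I₁d₁² = I₂d₂², d₂ = d₁·√(I₁/I₂).
I₁/I₂ = 24.4/1.70 = 14.35, so d₂ = 2.79 × √14.35 = 10.57 m.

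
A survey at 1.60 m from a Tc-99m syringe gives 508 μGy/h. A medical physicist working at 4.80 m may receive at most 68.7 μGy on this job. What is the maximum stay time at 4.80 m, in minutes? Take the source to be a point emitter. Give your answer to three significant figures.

Applying the 1/r² law, rate at 4.80 m:
(1.60/4.80)² = 0.1111, so 508 × 0.1111 = 56.44 μGy/h.
Stay time = 68.7 μGy ÷ 56.44 μGy/h = 1.217 h = 73.02 min.

73.0 min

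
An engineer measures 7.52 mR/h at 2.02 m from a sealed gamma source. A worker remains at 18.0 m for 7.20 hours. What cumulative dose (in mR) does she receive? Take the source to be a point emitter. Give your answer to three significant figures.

Applying the 1/r² law, rate at 18.0 m:
(2.02/18.0)² = 0.01259, so 7.52 × 0.01259 = 0.09468 mR/h.
Dose = rate × time = 0.09468 mR/h × 7.200 h = 0.6817 mR.

0.682 mR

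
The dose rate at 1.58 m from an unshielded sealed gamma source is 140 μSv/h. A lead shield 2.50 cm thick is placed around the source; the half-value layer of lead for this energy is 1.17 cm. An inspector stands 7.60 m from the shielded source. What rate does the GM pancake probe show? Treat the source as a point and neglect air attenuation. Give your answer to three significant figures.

1.38 μSv/h

Distance alone: (1.58/7.60)² = 0.04322, so 140 × 0.04322 = 6.051 μSv/h.
Shield: 2.50/1.17 = 2.137 half-value layers → attenuation 2^(−2.137) = 0.2274.
Combined: 6.051 × 0.2274 = 1.376 μSv/h.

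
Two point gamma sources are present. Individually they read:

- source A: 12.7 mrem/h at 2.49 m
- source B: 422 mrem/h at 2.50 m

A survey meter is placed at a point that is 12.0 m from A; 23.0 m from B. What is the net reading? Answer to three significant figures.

5.53 mrem/h

By superposition, sum each source's inverse-square contribution:
A: 12.7 × (2.49/12.0)² = 0.5468 mrem/h
B: 422 × (2.50/23.0)² = 4.986 mrem/h
Total = 0.5468 + 4.986 = 5.533 mrem/h.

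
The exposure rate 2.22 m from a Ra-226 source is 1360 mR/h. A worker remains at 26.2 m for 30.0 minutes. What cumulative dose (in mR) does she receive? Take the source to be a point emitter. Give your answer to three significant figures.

4.88 mR

By the inverse-square law, rate at 26.2 m:
1360 × (2.22/26.2)² = 1360 × 0.007180 = 9.765 mR/h.
Dose = rate × time = 9.765 mR/h × 0.5000 h = 4.883 mR.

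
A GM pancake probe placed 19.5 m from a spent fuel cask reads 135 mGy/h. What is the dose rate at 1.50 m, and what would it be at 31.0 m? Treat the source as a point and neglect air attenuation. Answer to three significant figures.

22800 mGy/h; 53.4 mGy/h

Applying the 1/r² law,
At 1.50 m: (19.5/1.50)² = 169.0, so 135 × 169.0 = 22820 mGy/h
At 31.0 m: 22820 × (1.50/31.0)² = 22820 × 0.002341 = 53.42 mGy/h.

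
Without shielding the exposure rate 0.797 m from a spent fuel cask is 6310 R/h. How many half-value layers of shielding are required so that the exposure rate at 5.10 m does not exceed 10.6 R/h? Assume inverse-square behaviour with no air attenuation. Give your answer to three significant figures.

3.86 half-value layers

At 5.10 m, distance alone gives (0.797/5.10)² = 0.02442, so 6310 × 0.02442 = 154.1 R/h.
Further attenuation needed: 154.1/10.6 = 14.54.
n = log₂(14.54) = 3.862 half-value layers.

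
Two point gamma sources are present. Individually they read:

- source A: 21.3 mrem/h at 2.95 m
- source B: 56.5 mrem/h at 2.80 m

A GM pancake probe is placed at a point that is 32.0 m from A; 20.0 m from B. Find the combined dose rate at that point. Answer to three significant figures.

1.29 mrem/h

Each source contributes Iᵢ·(dᵢ/rᵢ)²; contributions add.
A: 21.3 × (2.95/32.0)² = 0.1810 mrem/h
B: 56.5 × (2.80/20.0)² = 1.107 mrem/h
Total = 0.1810 + 1.107 = 1.288 mrem/h.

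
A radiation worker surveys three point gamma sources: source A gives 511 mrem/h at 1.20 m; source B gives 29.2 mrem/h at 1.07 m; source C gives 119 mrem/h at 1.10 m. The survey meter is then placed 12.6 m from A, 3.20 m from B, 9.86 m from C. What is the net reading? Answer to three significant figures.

Each source contributes Iᵢ·(dᵢ/rᵢ)²; contributions add.
A: 511 × (1.20/12.6)² = 4.635 mrem/h
B: 29.2 × (1.07/3.20)² = 3.265 mrem/h
C: 119 × (1.10/9.86)² = 1.481 mrem/h
Total = 4.635 + 3.265 + 1.481 = 9.381 mrem/h.

9.38 mrem/h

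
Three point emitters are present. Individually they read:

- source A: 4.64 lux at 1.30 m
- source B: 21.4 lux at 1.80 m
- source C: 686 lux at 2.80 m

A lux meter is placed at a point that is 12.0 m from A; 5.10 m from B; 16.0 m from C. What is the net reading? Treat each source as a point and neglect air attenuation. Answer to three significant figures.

Each source contributes Iᵢ·(dᵢ/rᵢ)²; contributions add.
A: 4.64 × (1.30/12.0)² = 0.05446 lux
B: 21.4 × (1.80/5.10)² = 2.666 lux
C: 686 × (2.80/16.0)² = 21.01 lux
Total = 0.05446 + 2.666 + 21.01 = 23.73 lux.

23.7 lux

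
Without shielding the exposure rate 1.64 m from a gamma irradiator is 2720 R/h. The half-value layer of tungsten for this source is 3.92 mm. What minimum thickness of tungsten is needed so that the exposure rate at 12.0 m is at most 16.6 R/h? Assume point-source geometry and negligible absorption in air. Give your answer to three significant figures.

At 12.0 m, distance alone gives (1.64/12.0)² = 0.01868, so 2720 × 0.01868 = 50.81 R/h.
Further attenuation needed: 50.81/16.6 = 3.061.
n = log₂(3.061) = 1.614 half-value layers.
Thickness = 1.614 × 3.92 mm = 6.327 mm.

6.33 mm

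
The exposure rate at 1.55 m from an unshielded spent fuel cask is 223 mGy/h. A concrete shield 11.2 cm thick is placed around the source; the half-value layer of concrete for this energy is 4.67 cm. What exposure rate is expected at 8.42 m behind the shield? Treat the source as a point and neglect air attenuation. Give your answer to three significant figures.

1.43 mGy/h

Distance alone: (1.55/8.42)² = 0.03389, so 223 × 0.03389 = 7.557 mGy/h.
Shield: 11.2/4.67 = 2.398 half-value layers → attenuation 2^(−2.398) = 0.1897.
Combined: 7.557 × 0.1897 = 1.434 mGy/h.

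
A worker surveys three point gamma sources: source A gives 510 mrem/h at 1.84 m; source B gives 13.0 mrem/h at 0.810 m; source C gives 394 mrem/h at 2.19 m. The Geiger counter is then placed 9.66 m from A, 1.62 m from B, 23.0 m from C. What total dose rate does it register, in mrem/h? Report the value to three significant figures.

Each source contributes Iᵢ·(dᵢ/rᵢ)²; contributions add.
A: 510 × (1.84/9.66)² = 18.50 mrem/h
B: 13.0 × (0.810/1.62)² = 3.250 mrem/h
C: 394 × (2.19/23.0)² = 3.572 mrem/h
Total = 18.50 + 3.250 + 3.572 = 25.32 mrem/h.

25.3 mrem/h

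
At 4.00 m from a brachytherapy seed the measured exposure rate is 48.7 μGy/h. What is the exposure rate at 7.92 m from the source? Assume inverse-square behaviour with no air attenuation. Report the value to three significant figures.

12.4 μGy/h

Applying the 1/r² law, scaling from 4.00 m to 7.92 m:
(4.00/7.92)² = 0.2551, so 48.7 × 0.2551 = 12.42 μGy/h.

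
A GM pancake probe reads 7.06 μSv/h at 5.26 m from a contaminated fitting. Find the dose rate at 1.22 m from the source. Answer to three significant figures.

Since intensity falls as 1/r², the rate at 1.22 m is
7.06 × (5.26/1.22)² = 7.06 × 18.59 = 131.2 μSv/h.

131 μSv/h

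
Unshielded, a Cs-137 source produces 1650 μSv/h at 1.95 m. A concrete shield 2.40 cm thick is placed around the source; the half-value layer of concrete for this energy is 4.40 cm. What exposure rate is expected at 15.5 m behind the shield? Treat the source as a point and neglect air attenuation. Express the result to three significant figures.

Distance alone: (1.95/15.5)² = 0.01583, so 1650 × 0.01583 = 26.12 μSv/h.
Shield: 2.40/4.40 = 0.5455 half-value layers → attenuation 2^(−0.5455) = 0.6852.
Combined: 26.12 × 0.6852 = 17.90 μSv/h.

17.9 μSv/h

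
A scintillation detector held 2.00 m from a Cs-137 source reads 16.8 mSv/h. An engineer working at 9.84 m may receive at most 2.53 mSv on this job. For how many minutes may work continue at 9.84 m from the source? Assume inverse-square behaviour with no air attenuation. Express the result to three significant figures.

Using I₁d₁² = I₂d₂², rate at 9.84 m:
16.8 × (2.00/9.84)² = 16.8 × 0.04131 = 0.6940 mSv/h.
Stay time = 2.53 mSv ÷ 0.6940 mSv/h = 3.646 h = 218.8 min.

219 min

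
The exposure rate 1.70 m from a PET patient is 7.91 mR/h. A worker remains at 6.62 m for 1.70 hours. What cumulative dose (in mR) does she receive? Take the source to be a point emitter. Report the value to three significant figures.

Using I₁d₁² = I₂d₂², rate at 6.62 m:
(1.70/6.62)² = 0.06594, so 7.91 × 0.06594 = 0.5216 mR/h.
Dose = rate × time = 0.5216 mR/h × 1.700 h = 0.8867 mR.

0.887 mR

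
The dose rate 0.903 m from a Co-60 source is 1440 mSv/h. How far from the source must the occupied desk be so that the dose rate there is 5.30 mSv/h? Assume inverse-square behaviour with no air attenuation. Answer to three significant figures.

14.9 m

Since intensity falls as 1/r², d₂ = d₁·√(I₁/I₂).
I₁/I₂ = 1440/5.30 = 271.7, so d₂ = 0.903 × √271.7 = 14.88 m.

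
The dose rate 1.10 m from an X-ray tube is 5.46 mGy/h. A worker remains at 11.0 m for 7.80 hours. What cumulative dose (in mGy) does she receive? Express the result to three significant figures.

0.426 mGy

Applying the 1/r² law, rate at 11.0 m:
5.46 × (1.10/11.0)² = 5.46 × 0.01000 = 0.05460 mGy/h.
Dose = rate × time = 0.05460 mGy/h × 7.800 h = 0.4259 mGy.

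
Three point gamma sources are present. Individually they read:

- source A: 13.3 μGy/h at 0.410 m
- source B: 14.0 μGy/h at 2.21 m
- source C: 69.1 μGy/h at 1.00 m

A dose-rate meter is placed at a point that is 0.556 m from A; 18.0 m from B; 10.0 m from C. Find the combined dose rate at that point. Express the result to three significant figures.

By superposition, sum each source's inverse-square contribution:
A: 13.3 × (0.410/0.556)² = 7.232 μGy/h
B: 14.0 × (2.21/18.0)² = 0.2110 μGy/h
C: 69.1 × (1.00/10.0)² = 0.6910 μGy/h
Total = 7.232 + 0.2110 + 0.6910 = 8.134 μGy/h.

8.13 μGy/h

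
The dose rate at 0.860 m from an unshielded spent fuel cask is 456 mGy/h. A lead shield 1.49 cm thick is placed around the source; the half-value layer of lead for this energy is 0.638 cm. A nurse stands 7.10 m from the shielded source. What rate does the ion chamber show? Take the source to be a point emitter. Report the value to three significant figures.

Distance alone: 456 × (0.860/7.10)² = 456 × 0.01467 = 6.690 mGy/h.
Shield: 1.49/0.638 = 2.335 half-value layers → attenuation 2^(−2.335) = 0.1982.
Combined: 6.690 × 0.1982 = 1.326 mGy/h.

1.33 mGy/h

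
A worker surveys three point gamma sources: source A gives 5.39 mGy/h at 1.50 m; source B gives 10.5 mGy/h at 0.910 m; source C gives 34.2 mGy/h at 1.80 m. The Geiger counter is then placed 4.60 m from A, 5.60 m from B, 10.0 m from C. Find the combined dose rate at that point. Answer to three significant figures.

By superposition, sum each source's inverse-square contribution:
A: 5.39 × (1.50/4.60)² = 0.5731 mGy/h
B: 10.5 × (0.910/5.60)² = 0.2773 mGy/h
C: 34.2 × (1.80/10.0)² = 1.108 mGy/h
Total = 0.5731 + 0.2773 + 1.108 = 1.958 mGy/h.

1.96 mGy/h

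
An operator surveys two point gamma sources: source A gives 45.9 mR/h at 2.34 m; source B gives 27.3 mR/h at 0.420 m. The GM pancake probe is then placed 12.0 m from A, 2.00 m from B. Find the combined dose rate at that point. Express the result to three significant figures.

Each source contributes Iᵢ·(dᵢ/rᵢ)²; contributions add.
A: 45.9 × (2.34/12.0)² = 1.745 mR/h
B: 27.3 × (0.420/2.00)² = 1.204 mR/h
Total = 1.745 + 1.204 = 2.949 mR/h.

2.95 mR/h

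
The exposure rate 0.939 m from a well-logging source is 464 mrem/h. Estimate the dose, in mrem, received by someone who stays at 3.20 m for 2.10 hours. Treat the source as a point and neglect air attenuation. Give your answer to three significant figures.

Intensity scales as (d₁/d₂)², so rate at 3.20 m:
464 × (0.939/3.20)² = 464 × 0.08611 = 39.96 mrem/h.
Dose = rate × time = 39.96 mrem/h × 2.100 h = 83.92 mrem.

83.9 mrem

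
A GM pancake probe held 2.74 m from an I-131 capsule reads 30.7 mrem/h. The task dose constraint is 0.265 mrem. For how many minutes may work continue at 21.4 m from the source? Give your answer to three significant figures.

31.6 min

Applying the 1/r² law, rate at 21.4 m:
(2.74/21.4)² = 0.01639, so 30.7 × 0.01639 = 0.5032 mrem/h.
Stay time = 0.265 mrem ÷ 0.5032 mrem/h = 0.5266 h = 31.60 min.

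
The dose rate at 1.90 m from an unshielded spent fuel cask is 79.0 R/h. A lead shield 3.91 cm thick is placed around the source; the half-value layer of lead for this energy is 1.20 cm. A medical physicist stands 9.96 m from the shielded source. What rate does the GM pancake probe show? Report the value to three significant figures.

0.300 R/h

Distance alone: (1.90/9.96)² = 0.03639, so 79.0 × 0.03639 = 2.875 R/h.
Shield: 3.91/1.20 = 3.258 half-value layers → attenuation 2^(−3.258) = 0.1045.
Combined: 2.875 × 0.1045 = 0.3004 R/h.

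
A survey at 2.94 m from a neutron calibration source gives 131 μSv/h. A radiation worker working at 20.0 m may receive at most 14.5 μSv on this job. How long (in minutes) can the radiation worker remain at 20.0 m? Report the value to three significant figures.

Using I₁d₁² = I₂d₂², rate at 20.0 m:
131 × (2.94/20.0)² = 131 × 0.02161 = 2.831 μSv/h.
Stay time = 14.5 μSv ÷ 2.831 μSv/h = 5.122 h = 307.3 min.

307 min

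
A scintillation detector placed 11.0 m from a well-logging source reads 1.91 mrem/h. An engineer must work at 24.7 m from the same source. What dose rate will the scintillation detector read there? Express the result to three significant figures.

0.379 mrem/h

Intensity scales as (d₁/d₂)², so scaling from 11.0 m to 24.7 m:
(11.0/24.7)² = 0.1983, so 1.91 × 0.1983 = 0.3788 mrem/h.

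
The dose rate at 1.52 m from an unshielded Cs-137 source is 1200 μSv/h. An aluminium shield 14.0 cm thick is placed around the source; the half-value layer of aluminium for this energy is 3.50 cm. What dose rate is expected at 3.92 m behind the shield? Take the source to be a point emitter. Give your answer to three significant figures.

11.3 μSv/h

Distance alone: 1200 × (1.52/3.92)² = 1200 × 0.1504 = 180.5 μSv/h.
Shield: 14.0/3.50 = 4.000 half-value layers → attenuation 2^(−4.000) = 0.06250.
Combined: 180.5 × 0.06250 = 11.28 μSv/h.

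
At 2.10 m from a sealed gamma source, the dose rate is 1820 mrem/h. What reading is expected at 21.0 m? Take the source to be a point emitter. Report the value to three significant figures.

18.2 mrem/h

Using I₁d₁² = I₂d₂², the rate at 21.0 m is
(2.10/21.0)² = 0.01000, so 1820 × 0.01000 = 18.20 mrem/h.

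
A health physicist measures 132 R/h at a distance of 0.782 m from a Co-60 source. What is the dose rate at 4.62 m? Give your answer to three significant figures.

Intensity scales as (d₁/d₂)², so the rate at 4.62 m is
132 × (0.782/4.62)² = 132 × 0.02865 = 3.782 R/h.

3.78 R/h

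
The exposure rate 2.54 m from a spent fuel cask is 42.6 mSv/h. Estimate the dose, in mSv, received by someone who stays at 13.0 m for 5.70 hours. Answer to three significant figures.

9.27 mSv

Intensity scales as (d₁/d₂)², so rate at 13.0 m:
42.6 × (2.54/13.0)² = 42.6 × 0.03818 = 1.626 mSv/h.
Dose = rate × time = 1.626 mSv/h × 5.700 h = 9.268 mSv.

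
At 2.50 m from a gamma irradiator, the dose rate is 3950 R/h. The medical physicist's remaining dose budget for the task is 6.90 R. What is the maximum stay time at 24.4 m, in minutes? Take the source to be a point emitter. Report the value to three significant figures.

9.98 min

By the inverse-square law, rate at 24.4 m:
3950 × (2.50/24.4)² = 3950 × 0.01050 = 41.48 R/h.
Stay time = 6.90 R ÷ 41.48 R/h = 0.1663 h = 9.978 min.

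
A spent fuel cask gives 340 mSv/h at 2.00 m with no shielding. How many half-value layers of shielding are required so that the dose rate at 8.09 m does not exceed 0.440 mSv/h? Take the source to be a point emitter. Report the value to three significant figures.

5.56 half-value layers

At 8.09 m, distance alone gives (2.00/8.09)² = 0.06112, so 340 × 0.06112 = 20.78 mSv/h.
Further attenuation needed: 20.78/0.440 = 47.23.
n = log₂(47.23) = 5.562 half-value layers.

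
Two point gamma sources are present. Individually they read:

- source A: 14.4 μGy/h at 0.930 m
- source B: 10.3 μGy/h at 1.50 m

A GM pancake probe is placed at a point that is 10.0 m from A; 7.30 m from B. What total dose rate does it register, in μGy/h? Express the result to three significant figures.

By superposition, sum each source's inverse-square contribution:
A: 14.4 × (0.930/10.0)² = 0.1245 μGy/h
B: 10.3 × (1.50/7.30)² = 0.4349 μGy/h
Total = 0.1245 + 0.4349 = 0.5594 μGy/h.

0.559 μGy/h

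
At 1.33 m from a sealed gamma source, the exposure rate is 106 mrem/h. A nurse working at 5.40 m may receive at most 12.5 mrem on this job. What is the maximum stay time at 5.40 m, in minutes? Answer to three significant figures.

Using I₁d₁² = I₂d₂², rate at 5.40 m:
(1.33/5.40)² = 0.06066, so 106 × 0.06066 = 6.430 mrem/h.
Stay time = 12.5 mrem ÷ 6.430 mrem/h = 1.944 h = 116.6 min.

117 min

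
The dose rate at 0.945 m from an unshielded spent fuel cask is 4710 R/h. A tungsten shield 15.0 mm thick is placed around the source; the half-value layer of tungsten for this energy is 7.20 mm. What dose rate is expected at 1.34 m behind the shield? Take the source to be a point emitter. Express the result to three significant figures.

553 R/h

Distance alone: (0.945/1.34)² = 0.4973, so 4710 × 0.4973 = 2342 R/h.
Shield: 15.0/7.20 = 2.083 half-value layers → attenuation 2^(−2.083) = 0.2360.
Combined: 2342 × 0.2360 = 552.7 R/h.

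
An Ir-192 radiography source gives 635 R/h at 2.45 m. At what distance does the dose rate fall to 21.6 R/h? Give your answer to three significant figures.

Intensity scales as (d₁/d₂)², so d₂ = d₁·√(I₁/I₂).
I₁/I₂ = 635/21.6 = 29.40, so d₂ = 2.45 × √29.40 = 13.28 m.

13.3 m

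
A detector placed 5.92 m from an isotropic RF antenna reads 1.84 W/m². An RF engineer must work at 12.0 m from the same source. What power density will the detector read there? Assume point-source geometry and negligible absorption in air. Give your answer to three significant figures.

0.448 W/m²

Intensity scales as (d₁/d₂)², so scaling from 5.92 m to 12.0 m:
(5.92/12.0)² = 0.2434, so 1.84 × 0.2434 = 0.4479 W/m².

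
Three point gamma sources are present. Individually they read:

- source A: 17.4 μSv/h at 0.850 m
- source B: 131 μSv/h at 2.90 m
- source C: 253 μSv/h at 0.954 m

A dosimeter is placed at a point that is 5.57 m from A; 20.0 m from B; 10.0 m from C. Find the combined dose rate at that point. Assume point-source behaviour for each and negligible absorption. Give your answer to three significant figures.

5.46 μSv/h

Each source contributes Iᵢ·(dᵢ/rᵢ)²; contributions add.
A: 17.4 × (0.850/5.57)² = 0.4052 μSv/h
B: 131 × (2.90/20.0)² = 2.754 μSv/h
C: 253 × (0.954/10.0)² = 2.303 μSv/h
Total = 0.4052 + 2.754 + 2.303 = 5.462 μSv/h.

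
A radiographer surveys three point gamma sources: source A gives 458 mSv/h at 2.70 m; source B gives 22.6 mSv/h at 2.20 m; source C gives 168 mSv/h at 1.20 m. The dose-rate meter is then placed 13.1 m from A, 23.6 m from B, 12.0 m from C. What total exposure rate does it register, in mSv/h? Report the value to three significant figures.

21.3 mSv/h

Each source contributes Iᵢ·(dᵢ/rᵢ)²; contributions add.
A: 458 × (2.70/13.1)² = 19.46 mSv/h
B: 22.6 × (2.20/23.6)² = 0.1964 mSv/h
C: 168 × (1.20/12.0)² = 1.680 mSv/h
Total = 19.46 + 0.1964 + 1.680 = 21.34 mSv/h.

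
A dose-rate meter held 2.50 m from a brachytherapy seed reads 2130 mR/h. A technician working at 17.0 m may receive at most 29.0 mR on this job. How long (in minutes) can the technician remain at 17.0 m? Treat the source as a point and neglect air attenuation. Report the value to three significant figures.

Applying the 1/r² law, rate at 17.0 m:
2130 × (2.50/17.0)² = 2130 × 0.02163 = 46.07 mR/h.
Stay time = 29.0 mR ÷ 46.07 mR/h = 0.6295 h = 37.77 min.

37.8 min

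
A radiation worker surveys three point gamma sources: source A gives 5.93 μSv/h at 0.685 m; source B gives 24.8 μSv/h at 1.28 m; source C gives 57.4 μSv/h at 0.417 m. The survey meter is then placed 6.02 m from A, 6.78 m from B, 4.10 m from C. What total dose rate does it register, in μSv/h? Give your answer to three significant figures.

1.55 μSv/h

By superposition, sum each source's inverse-square contribution:
A: 5.93 × (0.685/6.02)² = 0.07678 μSv/h
B: 24.8 × (1.28/6.78)² = 0.8839 μSv/h
C: 57.4 × (0.417/4.10)² = 0.5938 μSv/h
Total = 0.07678 + 0.8839 + 0.5938 = 1.554 μSv/h.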